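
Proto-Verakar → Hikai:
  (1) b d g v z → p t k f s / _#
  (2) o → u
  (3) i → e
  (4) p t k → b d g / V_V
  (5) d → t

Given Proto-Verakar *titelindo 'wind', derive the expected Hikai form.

tetelentu

Hikai: *titelindo
  titelindo (rule 1 does not apply)
  titelindo → titelindu   [vowel merger]
  titelindu → tetelendu   [vowel merger]
  tetelendu → tedelendu   [intervocalic voicing]
  tedelendu → tetelentu   [unconditioned shift]
  giving Hikai tetelentu.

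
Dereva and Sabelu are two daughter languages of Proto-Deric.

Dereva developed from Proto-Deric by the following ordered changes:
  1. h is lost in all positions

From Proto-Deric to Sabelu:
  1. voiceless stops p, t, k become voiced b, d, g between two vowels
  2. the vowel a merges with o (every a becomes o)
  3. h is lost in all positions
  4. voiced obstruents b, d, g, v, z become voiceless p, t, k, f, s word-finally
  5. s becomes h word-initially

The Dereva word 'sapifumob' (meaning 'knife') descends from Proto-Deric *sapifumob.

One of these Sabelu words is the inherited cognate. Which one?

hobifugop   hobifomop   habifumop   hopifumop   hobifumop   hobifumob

Sabelu: *sapifumob
  sapifumob → sabifumob   [intervocalic voicing]
  sabifumob → sobifumob   [vowel merger]
  sobifumob (rule 3 does not apply)
  sobifumob → sobifumop   [final devoicing]
  sobifumop → hobifumop   [debuccalisation]
  giving Sabelu hobifumop.
The other candidates each miss or misapply at least one Sabelu change.

hobifumop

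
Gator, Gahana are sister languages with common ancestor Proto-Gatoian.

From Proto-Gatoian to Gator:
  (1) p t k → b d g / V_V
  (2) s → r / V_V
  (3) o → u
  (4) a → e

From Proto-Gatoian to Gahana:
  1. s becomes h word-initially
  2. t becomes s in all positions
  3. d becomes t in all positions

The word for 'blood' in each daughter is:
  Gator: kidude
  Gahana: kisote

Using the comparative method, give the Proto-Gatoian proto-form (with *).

Position 4: Gator has u, Gahana has o. Gahana preserves o here (none of its changes turn any other segment into o), so the proto-segment is *o.
Position 3: Gator has d, Gahana has s. Taking the neighbouring segments as reconstructed: Gator d could go back to *t or *d; Gahana s could go back to *t or *s — the one source consistent with every daughter is *t.
Position 5: Gator has d, Gahana has t. In Gahana, t can only continue *d, so the proto-segment is *d.
This points to *kitode. Verify forward in each daughter:
Gator: *kitode
  kitode → kidode   [intervocalic voicing]
  kidode (rule 2 does not apply)
  kidode → kidude   [vowel merger]
  kidude (rule 4 does not apply)
  giving Gator kidude.
Gahana: *kitode > kisode > kisote  (by unconditioned shift, unconditioned shift)
*kitode is the unique common source.

*kitode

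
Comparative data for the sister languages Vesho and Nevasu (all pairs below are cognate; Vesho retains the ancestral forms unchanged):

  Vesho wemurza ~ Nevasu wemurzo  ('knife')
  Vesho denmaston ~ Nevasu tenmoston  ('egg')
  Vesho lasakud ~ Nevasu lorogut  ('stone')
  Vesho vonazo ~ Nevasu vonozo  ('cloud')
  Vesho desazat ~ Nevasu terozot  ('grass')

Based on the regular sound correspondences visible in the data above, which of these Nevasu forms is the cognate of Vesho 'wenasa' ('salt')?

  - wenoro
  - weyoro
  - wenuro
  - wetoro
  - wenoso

wenoro

denmaston ~ tenmoston, lasakud ~ lorogut — Vesho a corresponds to Nevasu o after a consonant, before a consonant other than r, m, n, p, b, f, v.
lasakud ~ lorogut, desazat ~ terozot — Vesho s corresponds to Nevasu r between vowels (before a back vowel).
wemurza ~ wemurzo — Vesho a corresponds to Nevasu o word-finally.
Applying these to Vesho 'wenasa':
  wenasa → wenosa   (a→o after a consonant, before a consonant other than r, m, n, p, b, f, v)
  wenosa → wenora   (s→r between vowels (before a back vowel))
  wenora → wenoro   (a→o word-finally)
So the Nevasu cognate is 'wenoro'.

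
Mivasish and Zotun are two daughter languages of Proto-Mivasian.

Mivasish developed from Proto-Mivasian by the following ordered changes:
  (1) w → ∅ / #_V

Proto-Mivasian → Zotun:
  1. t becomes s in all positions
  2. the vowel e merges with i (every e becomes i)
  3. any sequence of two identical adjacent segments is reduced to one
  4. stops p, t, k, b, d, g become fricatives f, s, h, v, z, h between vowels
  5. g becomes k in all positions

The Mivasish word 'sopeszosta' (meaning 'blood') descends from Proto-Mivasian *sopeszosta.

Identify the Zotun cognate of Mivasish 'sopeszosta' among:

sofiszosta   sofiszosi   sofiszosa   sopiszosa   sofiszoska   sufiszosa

Zotun: *sopeszosta > sopeszossa > sopiszossa > sopiszosa > sofiszosa  (by unconditioned shift, vowel merger, degemination, intervocalic lenition)
Among the options, 'sofiszosa' alone shows every Zotun change applied in order.

sofiszosa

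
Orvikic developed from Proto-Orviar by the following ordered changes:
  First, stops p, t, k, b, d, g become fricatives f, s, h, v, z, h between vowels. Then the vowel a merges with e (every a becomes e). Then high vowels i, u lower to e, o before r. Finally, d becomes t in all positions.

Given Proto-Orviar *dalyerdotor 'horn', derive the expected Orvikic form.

Orvikic: start from *dalyerdotor.
  rule 1 (intervocalic lenition): dalyerdotor → dalyerdosor
  rule 2 (vowel merger): dalyerdosor → delyerdosor
  rule 3: no change — delyerdosor
  rule 4 (unconditioned shift): delyerdosor → telyertosor
  ⇒ Orvikic telyertosor

telyertosor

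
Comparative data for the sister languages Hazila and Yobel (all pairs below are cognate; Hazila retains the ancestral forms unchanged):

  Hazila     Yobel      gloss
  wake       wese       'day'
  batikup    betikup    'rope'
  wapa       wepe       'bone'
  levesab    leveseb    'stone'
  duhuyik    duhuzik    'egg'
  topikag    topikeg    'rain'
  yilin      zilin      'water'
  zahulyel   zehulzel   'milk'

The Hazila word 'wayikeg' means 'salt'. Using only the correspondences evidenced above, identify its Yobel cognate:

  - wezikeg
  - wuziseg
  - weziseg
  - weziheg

weziseg

wake ~ wese, batikup ~ betikup — Hazila a corresponds to Yobel e after a consonant, before a consonant other than r, m, n, p, b, f, v.
duhuyik ~ duhuzik — Hazila y corresponds to Yobel z between vowels (before a front vowel).
wake ~ wese — Hazila k corresponds to Yobel s between vowels (before a front vowel).
Applying these to Hazila 'wayikeg':
  wayikeg → weyikeg   (a→e after a consonant, before a consonant other than r, m, n, p, b, f, v)
  weyikeg → wezikeg   (y→z between vowels (before a front vowel))
  wezikeg → weziseg   (k→s between vowels (before a front vowel))
So the Yobel cognate is 'weziseg'.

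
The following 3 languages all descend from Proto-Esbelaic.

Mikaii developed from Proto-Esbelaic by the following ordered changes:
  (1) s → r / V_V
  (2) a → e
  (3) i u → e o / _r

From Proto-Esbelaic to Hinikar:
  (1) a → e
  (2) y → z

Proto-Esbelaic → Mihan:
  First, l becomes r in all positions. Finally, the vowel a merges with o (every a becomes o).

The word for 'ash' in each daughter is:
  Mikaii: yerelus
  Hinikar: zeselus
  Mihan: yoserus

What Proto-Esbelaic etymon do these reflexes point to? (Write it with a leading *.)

*yaselus

Position 5: Mikaii has l, Hinikar has l, Mihan has r. Mikaii preserves l here (none of its changes turn any other segment into l), so the proto-segment is *l.
Position 3: Mikaii has r, Hinikar has s, Mihan has s. Hinikar preserves s here (none of its changes turn any other segment into s), so the proto-segment is *s.
Continuing position by position gives *yaselus; check it forward:
Mikaii: *yaselus
  yaselus → yarelus   [rhotacism]
  yarelus → yerelus   [vowel merger]
  yerelus (rule 3 does not apply)
  giving Mikaii yerelus.
Hinikar: start from *yaselus.
  rule 1 (vowel merger): yaselus → yeselus
  rule 2 (unconditioned shift): yeselus → zeselus
  ⇒ Hinikar zeselus
Mihan: start from *yaselus.
  rule 1 (unconditioned shift): yaselus → yaserus
  rule 2 (vowel merger): yaserus → yoserus
  ⇒ Mihan yoserus
*yaselus is the unique common source.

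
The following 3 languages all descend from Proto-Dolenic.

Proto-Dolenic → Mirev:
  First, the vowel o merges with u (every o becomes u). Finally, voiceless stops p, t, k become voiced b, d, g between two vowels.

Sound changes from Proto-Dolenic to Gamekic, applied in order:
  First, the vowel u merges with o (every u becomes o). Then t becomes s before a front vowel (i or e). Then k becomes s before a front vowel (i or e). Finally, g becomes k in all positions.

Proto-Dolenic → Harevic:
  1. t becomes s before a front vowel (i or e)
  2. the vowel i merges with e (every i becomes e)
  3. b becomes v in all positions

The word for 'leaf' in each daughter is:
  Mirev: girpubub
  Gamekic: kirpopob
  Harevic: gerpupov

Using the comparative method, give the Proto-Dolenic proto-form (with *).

Position 6: Mirev has b, Gamekic has p, Harevic has p. Gamekic preserves p here (none of its changes turn any other segment into p), so the proto-segment is *p.
Position 2: Mirev has i, Gamekic has i, Harevic has e. Mirev preserves i here (none of its changes turn any other segment into i), so the proto-segment is *i.
Position 5: Mirev has u, Gamekic has o, Harevic has u. Harevic preserves u here (none of its changes turn any other segment into u), so the proto-segment is *u.
Verify the candidate proto-form against each daughter:
Mirev: *girpupob
  girpupob → girpupub   [vowel merger]
  girpupub → girpubub   [intervocalic voicing]
  giving Mirev girpubub.
Gamekic: *girpupob > girpopob > kirpopob  (by vowel merger, unconditioned shift)
Harevic: *girpupob > gerpupob > gerpupov  (by vowel merger, unconditioned shift)
*girpupob is the unique common source.

*girpupob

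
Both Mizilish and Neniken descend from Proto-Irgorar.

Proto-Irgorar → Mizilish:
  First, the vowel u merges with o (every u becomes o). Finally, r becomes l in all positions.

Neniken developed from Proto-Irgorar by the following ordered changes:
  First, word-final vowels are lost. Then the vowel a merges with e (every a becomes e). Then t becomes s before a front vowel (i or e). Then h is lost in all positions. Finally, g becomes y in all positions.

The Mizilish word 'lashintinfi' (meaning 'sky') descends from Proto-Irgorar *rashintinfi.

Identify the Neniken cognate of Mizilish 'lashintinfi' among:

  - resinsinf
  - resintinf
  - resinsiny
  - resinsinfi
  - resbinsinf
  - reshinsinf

resinsinf

Neniken: *rashintinfi > rashintinf > reshintinf > reshinsinf > resinsinf  (by apocope, vowel merger, palatalisation, h-loss)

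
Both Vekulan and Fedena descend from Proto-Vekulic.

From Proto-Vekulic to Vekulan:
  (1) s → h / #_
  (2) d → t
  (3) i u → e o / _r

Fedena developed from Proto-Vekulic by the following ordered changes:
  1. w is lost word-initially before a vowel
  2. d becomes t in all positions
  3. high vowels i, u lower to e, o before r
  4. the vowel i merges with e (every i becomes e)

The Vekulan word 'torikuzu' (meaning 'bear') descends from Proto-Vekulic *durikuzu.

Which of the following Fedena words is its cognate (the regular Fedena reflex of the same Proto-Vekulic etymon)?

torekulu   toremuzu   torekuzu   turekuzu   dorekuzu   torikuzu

torekuzu

Fedena: *durikuzu > turikuzu > torikuzu > torekuzu  (by unconditioned shift, pre-rhotic lowering, vowel merger)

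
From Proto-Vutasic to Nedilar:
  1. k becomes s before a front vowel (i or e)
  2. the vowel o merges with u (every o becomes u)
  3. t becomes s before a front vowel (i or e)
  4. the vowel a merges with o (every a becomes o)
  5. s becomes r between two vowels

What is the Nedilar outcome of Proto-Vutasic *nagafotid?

nogofurid

Nedilar: start from *nagafotid.
  rule 1: no change — nagafotid
  rule 2 (vowel merger): nagafotid → nagafutid
  rule 3 (palatalisation): nagafutid → nagafusid
  rule 4 (vowel merger): nagafusid → nogofusid
  rule 5 (rhotacism): nogofusid → nogofurid
  ⇒ Nedilar nogofurid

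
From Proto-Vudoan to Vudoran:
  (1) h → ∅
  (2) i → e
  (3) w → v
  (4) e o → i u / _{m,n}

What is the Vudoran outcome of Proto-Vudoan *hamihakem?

Vudoran: *hamihakem > amiakem > ameakem > ameakim  (by h-loss, vowel merger, pre-nasal raising)

ameakim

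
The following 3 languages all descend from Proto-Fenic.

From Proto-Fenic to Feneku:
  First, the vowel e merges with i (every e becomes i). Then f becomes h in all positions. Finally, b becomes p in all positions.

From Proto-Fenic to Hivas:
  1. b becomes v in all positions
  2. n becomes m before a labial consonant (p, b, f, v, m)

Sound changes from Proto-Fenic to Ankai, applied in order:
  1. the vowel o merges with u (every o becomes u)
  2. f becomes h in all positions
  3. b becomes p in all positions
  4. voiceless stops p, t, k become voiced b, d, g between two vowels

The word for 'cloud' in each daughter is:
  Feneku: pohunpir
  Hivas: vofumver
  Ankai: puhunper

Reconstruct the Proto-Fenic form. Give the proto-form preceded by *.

Position 6: Feneku has p, Hivas has v, Ankai has p. Taking the neighbouring segments as reconstructed: Feneku p could go back to *p or *b; Hivas v could go back to *b or *v; Ankai p could go back to *p or *b — the one source consistent with every daughter is *b.
Position 5: Feneku has n, Hivas has m, Ankai has n. Feneku preserves n here (none of its changes turn any other segment into n), so the proto-segment is *n.
Position 7: Feneku has i, Hivas has e, Ankai has e. Hivas preserves e here (none of its changes turn any other segment into e), so the proto-segment is *e.
Continuing position by position gives *bofunber; check it forward:
Feneku: *bofunber
  bofunber → bofunbir   [vowel merger]
  bofunbir → bohunbir   [unconditioned shift]
  bohunbir → pohunpir   [unconditioned shift]
  giving Feneku pohunpir.
Hivas: *bofunber > vofunver > vofumver  (by unconditioned shift, nasal place assimilation)
Ankai: *bofunber
  bofunber → bufunber   [vowel merger]
  bufunber → buhunber   [unconditioned shift]
  buhunber → puhunper   [unconditioned shift]
  puhunper (rule 4 does not apply)
  giving Ankai puhunper.
*bofunber is the unique common source.

*bofunber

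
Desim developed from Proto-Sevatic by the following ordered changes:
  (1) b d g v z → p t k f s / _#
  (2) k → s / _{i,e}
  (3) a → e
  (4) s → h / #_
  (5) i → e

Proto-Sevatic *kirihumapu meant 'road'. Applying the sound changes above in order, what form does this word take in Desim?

Desim: *kirihumapu
  kirihumapu (rule 1 does not apply)
  kirihumapu → sirihumapu   [palatalisation]
  sirihumapu → sirihumepu   [vowel merger]
  sirihumepu → hirihumepu   [debuccalisation]
  hirihumepu → herehumepu   [vowel merger]
  giving Desim herehumepu.

herehumepu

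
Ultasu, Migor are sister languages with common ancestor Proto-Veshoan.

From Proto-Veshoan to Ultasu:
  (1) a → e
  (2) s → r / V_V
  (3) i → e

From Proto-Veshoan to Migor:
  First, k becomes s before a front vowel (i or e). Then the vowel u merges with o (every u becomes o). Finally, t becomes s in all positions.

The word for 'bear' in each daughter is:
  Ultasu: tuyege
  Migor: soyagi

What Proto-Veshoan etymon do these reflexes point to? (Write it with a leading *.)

Position 4: Ultasu has e, Migor has a. Migor preserves a here (none of its changes turn any other segment into a), so the proto-segment is *a.
Position 1: Ultasu has t, Migor has s. Ultasu preserves t here (none of its changes turn any other segment into t), so the proto-segment is *t.
This points to *tuyagi. Verify forward in each daughter:
Ultasu: *tuyagi > tuyegi > tuyege  (by vowel merger, vowel merger)
Migor: start from *tuyagi.
  rule 1: no change — tuyagi
  rule 2 (vowel merger): tuyagi → toyagi
  rule 3 (unconditioned shift): toyagi → soyagi
  ⇒ Migor soyagi
Only *tuyagi yields all of Ultasu tuyege, Migor soyagi.

*tuyagi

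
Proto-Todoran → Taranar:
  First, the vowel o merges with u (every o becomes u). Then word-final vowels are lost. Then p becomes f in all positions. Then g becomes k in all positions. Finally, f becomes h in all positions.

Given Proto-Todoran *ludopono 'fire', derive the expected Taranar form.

Taranar: *ludopono > ludupunu > ludupun > ludufun > luduhun  (by vowel merger, apocope, unconditioned shift, unconditioned shift)

luduhun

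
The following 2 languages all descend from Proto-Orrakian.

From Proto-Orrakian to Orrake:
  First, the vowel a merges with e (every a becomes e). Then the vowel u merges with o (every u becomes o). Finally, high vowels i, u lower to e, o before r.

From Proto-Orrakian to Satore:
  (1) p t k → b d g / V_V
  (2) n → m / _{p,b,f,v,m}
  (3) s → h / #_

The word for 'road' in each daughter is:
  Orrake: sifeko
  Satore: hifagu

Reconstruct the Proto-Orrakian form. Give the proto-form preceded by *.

*sifaku

Position 6: Orrake has o, Satore has u. Satore preserves u here (none of its changes turn any other segment into u), so the proto-segment is *u.
Position 1: Orrake has s, Satore has h. Orrake preserves s here (none of its changes turn any other segment into s), so the proto-segment is *s.
Position 4: Orrake has e, Satore has a. Satore preserves a here (none of its changes turn any other segment into a), so the proto-segment is *a.
Verify the candidate proto-form against each daughter:
Orrake: *sifaku
  sifaku → sifeku   [vowel merger]
  sifeku → sifeko   [vowel merger]
  sifeko (rule 3 does not apply)
  giving Orrake sifeko.
Satore: *sifaku > sifagu > hifagu  (by intervocalic voicing, debuccalisation)
*sifaku is the unique common source.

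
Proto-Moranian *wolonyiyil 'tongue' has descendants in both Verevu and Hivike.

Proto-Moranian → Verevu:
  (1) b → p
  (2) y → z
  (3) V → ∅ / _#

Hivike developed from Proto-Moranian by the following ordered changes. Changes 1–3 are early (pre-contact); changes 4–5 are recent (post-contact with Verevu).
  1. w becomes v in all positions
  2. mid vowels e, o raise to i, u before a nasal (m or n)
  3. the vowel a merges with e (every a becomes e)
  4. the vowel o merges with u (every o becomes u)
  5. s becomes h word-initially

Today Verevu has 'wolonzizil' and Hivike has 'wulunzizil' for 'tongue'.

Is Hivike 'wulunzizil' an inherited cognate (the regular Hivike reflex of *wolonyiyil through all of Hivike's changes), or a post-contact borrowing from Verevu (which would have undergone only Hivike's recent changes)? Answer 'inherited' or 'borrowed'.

If inherited, *wolonyiyil would pass through all of Hivike's changes:
Hivike: *wolonyiyil
  wolonyiyil → volonyiyil   [unconditioned shift]
  volonyiyil → volunyiyil   [pre-nasal raising]
  volunyiyil (rule 3 does not apply)
  volunyiyil → vulunyiyil   [vowel merger]
  vulunyiyil (rule 5 does not apply)
  giving Hivike vulunyiyil.
If borrowed from Verevu 'wolonzizil' after the early changes, it would undergo only the recent ones:
  rule 4 (vowel merger): wolonzizil → wulunzizil
  rule 5 (debuccalisation): no change (wulunzizil)
  ⇒ as a loan: wulunzizil
Hivike 'wulunzizil' matches the loan outcome 'wulunzizil', not the inherited 'vulunyiyil' — it skipped the early Hivike changes, so it was borrowed from Verevu.

borrowed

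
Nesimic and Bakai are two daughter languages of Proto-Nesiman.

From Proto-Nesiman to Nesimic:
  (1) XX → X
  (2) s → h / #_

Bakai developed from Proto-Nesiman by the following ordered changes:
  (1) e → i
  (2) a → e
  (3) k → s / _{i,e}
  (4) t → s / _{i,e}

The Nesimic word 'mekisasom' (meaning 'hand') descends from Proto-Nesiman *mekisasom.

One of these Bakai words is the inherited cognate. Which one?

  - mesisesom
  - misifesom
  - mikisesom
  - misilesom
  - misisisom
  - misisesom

Bakai: start from *mekisasom.
  rule 1 (vowel merger): mekisasom → mikisasom
  rule 2 (vowel merger): mikisasom → mikisesom
  rule 3 (palatalisation): mikisesom → misisesom
  rule 4: no change — misisesom
  ⇒ Bakai misisesom
The other candidates each miss or misapply at least one Bakai change.

misisesom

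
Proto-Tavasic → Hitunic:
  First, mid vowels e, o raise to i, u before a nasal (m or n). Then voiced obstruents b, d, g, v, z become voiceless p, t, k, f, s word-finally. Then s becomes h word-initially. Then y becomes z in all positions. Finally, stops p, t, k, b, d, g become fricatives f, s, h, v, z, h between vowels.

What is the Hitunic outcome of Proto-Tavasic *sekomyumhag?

hehumzumhak

Hitunic: *sekomyumhag
  sekomyumhag → sekumyumhag   [pre-nasal raising]
  sekumyumhag → sekumyumhak   [final devoicing]
  sekumyumhak → hekumyumhak   [debuccalisation]
  hekumyumhak → hekumzumhak   [unconditioned shift]
  hekumzumhak → hehumzumhak   [intervocalic lenition]
  giving Hitunic hehumzumhak.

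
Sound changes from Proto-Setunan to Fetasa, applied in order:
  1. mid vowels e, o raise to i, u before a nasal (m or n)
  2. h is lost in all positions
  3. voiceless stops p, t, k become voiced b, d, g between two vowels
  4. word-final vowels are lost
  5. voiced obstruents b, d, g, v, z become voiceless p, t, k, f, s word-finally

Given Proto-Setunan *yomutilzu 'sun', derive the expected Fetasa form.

yumudils

Fetasa: *yomutilzu
  yomutilzu → yumutilzu   [pre-nasal raising]
  yumutilzu (rule 2 does not apply)
  yumutilzu → yumudilzu   [intervocalic voicing]
  yumudilzu → yumudilz   [apocope]
  yumudilz → yumudils   [final devoicing]
  giving Fetasa yumudils.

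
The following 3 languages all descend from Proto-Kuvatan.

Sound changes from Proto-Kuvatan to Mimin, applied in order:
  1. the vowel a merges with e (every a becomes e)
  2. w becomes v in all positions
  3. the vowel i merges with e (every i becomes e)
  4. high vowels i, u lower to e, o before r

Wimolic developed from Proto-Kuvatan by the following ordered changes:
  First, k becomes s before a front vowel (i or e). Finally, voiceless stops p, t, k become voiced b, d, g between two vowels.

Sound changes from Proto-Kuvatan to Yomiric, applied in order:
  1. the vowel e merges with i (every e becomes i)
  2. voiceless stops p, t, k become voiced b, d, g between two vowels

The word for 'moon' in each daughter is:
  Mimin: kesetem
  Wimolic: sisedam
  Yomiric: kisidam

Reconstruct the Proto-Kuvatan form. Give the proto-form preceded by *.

Position 4: Mimin has e, Wimolic has e, Yomiric has i. Wimolic preserves e here (none of its changes turn any other segment into e), so the proto-segment is *e.
Position 2: Mimin has e, Wimolic has i, Yomiric has i. Wimolic preserves i here (none of its changes turn any other segment into i), so the proto-segment is *i.
Continuing position by position gives *kisetam; check it forward:
Mimin: start from *kisetam.
  rule 1 (vowel merger): kisetam → kisetem
  rule 2: no change — kisetem
  rule 3 (vowel merger): kisetem → kesetem
  rule 4: no change — kesetem
  ⇒ Mimin kesetem
Wimolic: *kisetam
  kisetam → sisetam   [palatalisation]
  sisetam → sisedam   [intervocalic voicing]
  giving Wimolic sisedam.
Yomiric: *kisetam
  kisetam → kisitam   [vowel merger]
  kisitam → kisidam   [intervocalic voicing]
  giving Yomiric kisidam.
*kisetam is the unique common source.

*kisetam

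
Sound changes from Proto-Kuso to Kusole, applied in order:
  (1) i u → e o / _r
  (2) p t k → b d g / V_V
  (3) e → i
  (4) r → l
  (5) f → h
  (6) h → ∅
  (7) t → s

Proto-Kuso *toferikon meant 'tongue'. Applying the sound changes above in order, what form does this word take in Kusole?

soiligon

Kusole: *toferikon > toferigon > tofirigon > tofiligon > tohiligon > toiligon > soiligon  (by intervocalic voicing, vowel merger, unconditioned shift, unconditioned shift, h-loss, unconditioned shift)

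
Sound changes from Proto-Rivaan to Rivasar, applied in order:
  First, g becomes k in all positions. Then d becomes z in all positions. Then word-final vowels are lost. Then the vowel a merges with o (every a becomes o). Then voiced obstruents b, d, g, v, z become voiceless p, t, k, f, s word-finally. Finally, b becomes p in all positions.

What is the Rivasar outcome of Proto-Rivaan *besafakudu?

Rivasar: start from *besafakudu.
  rule 1: no change — besafakudu
  rule 2 (unconditioned shift): besafakudu → besafakuzu
  rule 3 (apocope): besafakuzu → besafakuz
  rule 4 (vowel merger): besafakuz → besofokuz
  rule 5 (final devoicing): besofokuz → besofokus
  rule 6 (unconditioned shift): besofokus → pesofokus
  ⇒ Rivasar pesofokus

pesofokus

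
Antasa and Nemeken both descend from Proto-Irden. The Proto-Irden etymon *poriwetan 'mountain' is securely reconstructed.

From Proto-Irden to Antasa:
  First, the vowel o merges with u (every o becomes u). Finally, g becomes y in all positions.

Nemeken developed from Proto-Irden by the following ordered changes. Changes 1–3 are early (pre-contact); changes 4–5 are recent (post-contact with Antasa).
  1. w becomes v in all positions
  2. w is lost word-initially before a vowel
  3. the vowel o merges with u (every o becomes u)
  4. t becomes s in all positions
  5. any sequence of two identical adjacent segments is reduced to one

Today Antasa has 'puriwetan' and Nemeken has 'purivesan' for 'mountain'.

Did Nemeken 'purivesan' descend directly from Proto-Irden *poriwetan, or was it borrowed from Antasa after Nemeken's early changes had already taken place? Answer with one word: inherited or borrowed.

If inherited, *poriwetan would pass through all of Nemeken's changes:
Nemeken: *poriwetan > porivetan > purivetan > purivesan  (by unconditioned shift, vowel merger, unconditioned shift)
If borrowed from Antasa 'puriwetan' after the early changes, it would undergo only the recent ones:
  rule 4 (unconditioned shift): puriwetan → puriwesan
  rule 5 (degemination): no change (puriwesan)
  ⇒ as a loan: puriwesan
Nemeken 'purivesan' matches the inherited outcome exactly, so it is an inherited cognate, not a loan.

inherited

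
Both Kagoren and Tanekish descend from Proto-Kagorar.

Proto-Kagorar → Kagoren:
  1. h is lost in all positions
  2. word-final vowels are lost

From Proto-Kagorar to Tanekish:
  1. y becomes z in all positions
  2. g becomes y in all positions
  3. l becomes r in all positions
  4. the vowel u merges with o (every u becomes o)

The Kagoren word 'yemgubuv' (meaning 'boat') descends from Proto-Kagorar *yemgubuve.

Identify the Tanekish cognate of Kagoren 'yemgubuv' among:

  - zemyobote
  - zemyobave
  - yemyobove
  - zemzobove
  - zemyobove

Tanekish: start from *yemgubuve.
  rule 1 (unconditioned shift): yemgubuve → zemgubuve
  rule 2 (unconditioned shift): zemgubuve → zemyubuve
  rule 3: no change — zemyubuve
  rule 4 (vowel merger): zemyubuve → zemyobove
  ⇒ Tanekish zemyobove
The other candidates each miss or misapply at least one Tanekish change.

zemyobove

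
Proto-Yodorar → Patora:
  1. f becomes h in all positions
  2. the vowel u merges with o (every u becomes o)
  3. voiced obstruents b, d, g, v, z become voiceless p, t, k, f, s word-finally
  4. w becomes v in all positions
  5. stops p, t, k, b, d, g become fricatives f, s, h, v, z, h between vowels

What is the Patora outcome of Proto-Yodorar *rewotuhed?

Patora: *rewotuhed
  rewotuhed (rule 1 does not apply)
  rewotuhed → rewotohed   [vowel merger]
  rewotohed → rewotohet   [final devoicing]
  rewotohet → revotohet   [unconditioned shift]
  revotohet → revosohet   [intervocalic lenition]
  giving Patora revosohet.

revosohet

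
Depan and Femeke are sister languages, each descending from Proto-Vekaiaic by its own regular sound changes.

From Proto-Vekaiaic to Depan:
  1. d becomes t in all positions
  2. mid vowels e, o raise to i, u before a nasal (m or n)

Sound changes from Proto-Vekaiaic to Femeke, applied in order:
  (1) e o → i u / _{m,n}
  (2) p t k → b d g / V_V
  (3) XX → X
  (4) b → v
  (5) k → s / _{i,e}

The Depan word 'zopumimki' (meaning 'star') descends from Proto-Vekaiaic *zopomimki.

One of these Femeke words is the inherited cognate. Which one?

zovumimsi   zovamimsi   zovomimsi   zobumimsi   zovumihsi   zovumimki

Femeke: start from *zopomimki.
  rule 1 (pre-nasal raising): zopomimki → zopumimki
  rule 2 (intervocalic voicing): zopumimki → zobumimki
  rule 3: no change — zobumimki
  rule 4 (unconditioned shift): zobumimki → zovumimki
  rule 5 (palatalisation): zovumimki → zovumimsi
  ⇒ Femeke zovumimsi

zovumimsi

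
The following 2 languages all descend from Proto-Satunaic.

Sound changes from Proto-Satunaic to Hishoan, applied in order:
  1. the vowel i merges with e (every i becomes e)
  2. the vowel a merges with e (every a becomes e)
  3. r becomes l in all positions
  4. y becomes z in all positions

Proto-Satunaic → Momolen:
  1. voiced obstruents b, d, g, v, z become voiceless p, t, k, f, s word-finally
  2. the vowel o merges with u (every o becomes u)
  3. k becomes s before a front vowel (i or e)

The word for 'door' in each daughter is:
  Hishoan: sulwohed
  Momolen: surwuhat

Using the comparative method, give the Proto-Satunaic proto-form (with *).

Position 3: Hishoan has l, Momolen has r. Momolen preserves r here (none of its changes turn any other segment into r), so the proto-segment is *r.
Position 7: Hishoan has e, Momolen has a. Momolen preserves a here (none of its changes turn any other segment into a), so the proto-segment is *a.
Position 5: Hishoan has o, Momolen has u. Hishoan preserves o here (none of its changes turn any other segment into o), so the proto-segment is *o.
Verify the candidate proto-form against each daughter:
Hishoan: start from *surwohad.
  rule 1: no change — surwohad
  rule 2 (vowel merger): surwohad → surwohed
  rule 3 (unconditioned shift): surwohed → sulwohed
  rule 4: no change — sulwohed
  ⇒ Hishoan sulwohed
Momolen: *surwohad > surwohat > surwuhat  (by final devoicing, vowel merger)
Only *surwohad yields all of Hishoan sulwohed, Momolen surwuhat.

*surwohad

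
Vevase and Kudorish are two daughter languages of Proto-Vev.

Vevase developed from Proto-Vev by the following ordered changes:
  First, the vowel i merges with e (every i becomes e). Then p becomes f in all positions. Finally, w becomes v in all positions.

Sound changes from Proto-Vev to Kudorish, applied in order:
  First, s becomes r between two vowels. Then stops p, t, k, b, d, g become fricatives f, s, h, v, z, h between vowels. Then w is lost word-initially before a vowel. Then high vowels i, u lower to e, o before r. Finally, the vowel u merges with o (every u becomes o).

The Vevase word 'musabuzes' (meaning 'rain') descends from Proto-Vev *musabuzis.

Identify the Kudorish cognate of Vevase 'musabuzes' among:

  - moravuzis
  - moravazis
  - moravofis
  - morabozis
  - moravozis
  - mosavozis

Kudorish: *musabuzis
  musabuzis → murabuzis   [rhotacism]
  murabuzis → muravuzis   [intervocalic lenition]
  muravuzis (rule 3 does not apply)
  muravuzis → moravuzis   [pre-rhotic lowering]
  moravuzis → moravozis   [vowel merger]
  giving Kudorish moravozis.
Only 'moravozis' matches the regular Kudorish development of *musabuzis.

moravozis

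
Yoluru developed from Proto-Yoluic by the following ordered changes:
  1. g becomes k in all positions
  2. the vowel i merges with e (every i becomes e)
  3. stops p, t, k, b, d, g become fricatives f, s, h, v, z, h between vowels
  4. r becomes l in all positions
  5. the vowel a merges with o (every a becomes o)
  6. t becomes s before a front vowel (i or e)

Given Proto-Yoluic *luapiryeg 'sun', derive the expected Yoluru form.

luofelyek

Yoluru: *luapiryeg > luapiryek > luaperyek > luaferyek > luafelyek > luofelyek  (by unconditioned shift, vowel merger, intervocalic lenition, unconditioned shift, vowel merger)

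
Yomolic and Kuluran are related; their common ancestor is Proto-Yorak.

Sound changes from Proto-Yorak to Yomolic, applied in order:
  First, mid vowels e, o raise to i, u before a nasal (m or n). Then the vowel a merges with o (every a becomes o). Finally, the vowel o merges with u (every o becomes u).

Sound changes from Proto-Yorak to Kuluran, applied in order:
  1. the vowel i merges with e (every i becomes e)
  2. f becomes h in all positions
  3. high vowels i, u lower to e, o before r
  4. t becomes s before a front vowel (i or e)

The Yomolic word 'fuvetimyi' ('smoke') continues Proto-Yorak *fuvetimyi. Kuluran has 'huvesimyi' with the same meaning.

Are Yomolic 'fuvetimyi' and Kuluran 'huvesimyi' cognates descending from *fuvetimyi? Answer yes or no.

no

Derive the expected Kuluran reflex of *fuvetimyi:
Kuluran: *fuvetimyi
  fuvetimyi → fuvetemye   [vowel merger]
  fuvetemye → huvetemye   [unconditioned shift]
  huvetemye (rule 3 does not apply)
  huvetemye → huvesemye   [palatalisation]
  giving Kuluran huvesemye.
The regular Kuluran reflex would be 'huvesemye', but the attested form is 'huvesimyi'. The correspondence is irregular, so they are not cognates (the Kuluran form has a different source).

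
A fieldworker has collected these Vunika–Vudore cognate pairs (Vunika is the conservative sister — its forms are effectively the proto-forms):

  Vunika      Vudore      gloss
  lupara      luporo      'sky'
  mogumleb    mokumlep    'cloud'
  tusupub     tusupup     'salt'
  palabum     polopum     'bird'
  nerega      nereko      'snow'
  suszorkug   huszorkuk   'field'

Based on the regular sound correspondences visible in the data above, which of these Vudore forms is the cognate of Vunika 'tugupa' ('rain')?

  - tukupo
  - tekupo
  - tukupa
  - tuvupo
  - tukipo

tukupo

mogumleb ~ mokumlep — Vunika g corresponds to Vudore k between vowels (before a back vowel).
lupara ~ luporo, nerega ~ nereko — Vunika a corresponds to Vudore o word-finally.
Applying these to Vunika 'tugupa':
  tugupa → tukupa   (g→k between vowels (before a back vowel))
  tukupa → tukupo   (a→o word-finally)
So the Vudore cognate is 'tukupo'.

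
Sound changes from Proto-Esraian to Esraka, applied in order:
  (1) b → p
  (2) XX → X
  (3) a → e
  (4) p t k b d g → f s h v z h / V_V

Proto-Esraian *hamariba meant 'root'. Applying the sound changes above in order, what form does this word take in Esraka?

hemerife

Esraka: start from *hamariba.
  rule 1 (unconditioned shift): hamariba → hamaripa
  rule 2: no change — hamaripa
  rule 3 (vowel merger): hamaripa → hemeripe
  rule 4 (intervocalic lenition): hemeripe → hemerife
  ⇒ Esraka hemerife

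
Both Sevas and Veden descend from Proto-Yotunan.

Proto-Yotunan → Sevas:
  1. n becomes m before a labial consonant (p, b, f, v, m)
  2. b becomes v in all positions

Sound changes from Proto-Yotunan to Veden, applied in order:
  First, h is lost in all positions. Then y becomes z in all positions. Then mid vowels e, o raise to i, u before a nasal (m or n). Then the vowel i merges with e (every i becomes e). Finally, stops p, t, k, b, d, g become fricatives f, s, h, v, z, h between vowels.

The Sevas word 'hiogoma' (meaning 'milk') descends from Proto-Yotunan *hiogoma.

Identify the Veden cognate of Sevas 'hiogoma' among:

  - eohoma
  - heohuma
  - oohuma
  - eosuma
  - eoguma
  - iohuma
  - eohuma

Veden: *hiogoma > iogoma > ioguma > eoguma > eohuma  (by h-loss, pre-nasal raising, vowel merger, intervocalic lenition)
The other candidates each miss or misapply at least one Veden change.

eohuma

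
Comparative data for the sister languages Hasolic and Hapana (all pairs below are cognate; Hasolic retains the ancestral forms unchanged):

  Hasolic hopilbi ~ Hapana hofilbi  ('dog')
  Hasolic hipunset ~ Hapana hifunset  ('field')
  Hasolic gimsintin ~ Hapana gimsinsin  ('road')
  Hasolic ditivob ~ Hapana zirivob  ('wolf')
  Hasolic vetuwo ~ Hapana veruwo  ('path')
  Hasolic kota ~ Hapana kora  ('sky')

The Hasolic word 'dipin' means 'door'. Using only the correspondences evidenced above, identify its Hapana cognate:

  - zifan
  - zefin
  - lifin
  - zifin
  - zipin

ditivob ~ zirivob — Hasolic d corresponds to Hapana z word-initially before a front vowel.
hopilbi ~ hofilbi — Hasolic p corresponds to Hapana f between vowels (before a front vowel).
Applying these to Hasolic 'dipin':
  dipin → zipin   (d→z word-initially before a front vowel)
  zipin → zifin   (p→f between vowels (before a front vowel))
So the Hapana cognate is 'zifin'.

zifin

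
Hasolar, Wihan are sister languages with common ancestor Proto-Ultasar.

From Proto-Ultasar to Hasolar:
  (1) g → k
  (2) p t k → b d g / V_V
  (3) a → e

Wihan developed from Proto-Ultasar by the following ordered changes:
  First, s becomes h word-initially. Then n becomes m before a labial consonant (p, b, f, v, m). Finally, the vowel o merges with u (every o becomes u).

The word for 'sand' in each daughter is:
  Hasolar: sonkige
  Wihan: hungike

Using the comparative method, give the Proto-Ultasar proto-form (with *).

*songike

Position 2: Hasolar has o, Wihan has u. Hasolar preserves o here (none of its changes turn any other segment into o), so the proto-segment is *o.
Position 6: Hasolar has g, Wihan has k. Wihan preserves k here (none of its changes turn any other segment into k), so the proto-segment is *k.
Verify the candidate proto-form against each daughter:
Hasolar: *songike > sonkike > sonkige  (by unconditioned shift, intervocalic voicing)
Wihan: *songike
  songike → hongike   [debuccalisation]
  hongike (rule 2 does not apply)
  hongike → hungike   [vowel merger]
  giving Wihan hungike.
Only *songike yields all of Hasolar sonkige, Wihan hungike.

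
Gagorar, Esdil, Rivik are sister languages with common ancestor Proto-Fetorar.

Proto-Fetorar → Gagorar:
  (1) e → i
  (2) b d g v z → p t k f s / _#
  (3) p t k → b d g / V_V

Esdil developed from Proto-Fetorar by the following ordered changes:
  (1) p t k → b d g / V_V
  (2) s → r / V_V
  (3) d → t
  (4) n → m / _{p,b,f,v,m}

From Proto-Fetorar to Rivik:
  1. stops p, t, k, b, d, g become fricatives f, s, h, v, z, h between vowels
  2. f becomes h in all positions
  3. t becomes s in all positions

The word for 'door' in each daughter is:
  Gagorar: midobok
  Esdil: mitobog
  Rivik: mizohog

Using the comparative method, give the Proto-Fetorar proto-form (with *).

Position 5: Gagorar has b, Esdil has b, Rivik has h. Taking the neighbouring segments as reconstructed: Gagorar b could go back to *p or *b; Esdil b could go back to *p or *b; Rivik h could go back to *p or *k or *g or *f or *h — the one source consistent with every daughter is *p.
Position 7: Gagorar has k, Esdil has g, Rivik has g. Rivik preserves g here (none of its changes turn any other segment into g), so the proto-segment is *g.
This points to *midopog. Verify forward in each daughter:
Gagorar: start from *midopog.
  rule 1: no change — midopog
  rule 2 (final devoicing): midopog → midopok
  rule 3 (intervocalic voicing): midopok → midobok
  ⇒ Gagorar midobok
Esdil: *midopog
  midopog → midobog   [intervocalic voicing]
  midobog (rule 2 does not apply)
  midobog → mitobog   [unconditioned shift]
  mitobog (rule 4 does not apply)
  giving Esdil mitobog.
Rivik: start from *midopog.
  rule 1 (intervocalic lenition): midopog → mizofog
  rule 2 (unconditioned shift): mizofog → mizohog
  rule 3: no change — mizohog
  ⇒ Rivik mizohog
*midopog is the unique common source.

*midopog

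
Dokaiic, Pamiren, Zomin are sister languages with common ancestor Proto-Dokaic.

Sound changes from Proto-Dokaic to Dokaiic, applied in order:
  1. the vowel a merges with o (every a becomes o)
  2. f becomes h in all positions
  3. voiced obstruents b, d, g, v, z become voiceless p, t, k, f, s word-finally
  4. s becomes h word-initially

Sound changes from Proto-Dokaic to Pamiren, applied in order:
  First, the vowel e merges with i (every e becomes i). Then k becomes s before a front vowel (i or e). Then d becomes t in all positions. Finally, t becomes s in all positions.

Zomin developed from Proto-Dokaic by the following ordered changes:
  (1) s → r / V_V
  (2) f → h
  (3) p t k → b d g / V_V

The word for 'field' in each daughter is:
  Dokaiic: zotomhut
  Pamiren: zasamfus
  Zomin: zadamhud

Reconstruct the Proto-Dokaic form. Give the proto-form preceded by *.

Position 4: Dokaiic has o, Pamiren has a, Zomin has a. Pamiren preserves a here (none of its changes turn any other segment into a), so the proto-segment is *a.
Position 8: Dokaiic has t, Pamiren has s, Zomin has d. Taking the neighbouring segments as reconstructed: Dokaiic t could go back to *t or *d; Pamiren s could go back to *t or *d or *s; Zomin d can only go back to *d — the one source consistent with every daughter is *d.
Position 3: Dokaiic has t, Pamiren has s, Zomin has d. Taking the neighbouring segments as reconstructed: Dokaiic t can only go back to *t; Pamiren s could go back to *t or *d or *s; Zomin d could go back to *t or *d — the one source consistent with every daughter is *t.
This points to *zatamfud. Verify forward in each daughter:
Dokaiic: *zatamfud
  zatamfud → zotomfud   [vowel merger]
  zotomfud → zotomhud   [unconditioned shift]
  zotomhud → zotomhut   [final devoicing]
  zotomhut (rule 4 does not apply)
  giving Dokaiic zotomhut.
Pamiren: start from *zatamfud.
  rule 1: no change — zatamfud
  rule 2: no change — zatamfud
  rule 3 (unconditioned shift): zatamfud → zatamfut
  rule 4 (unconditioned shift): zatamfut → zasamfus
  ⇒ Pamiren zasamfus
Zomin: *zatamfud > zatamhud > zadamhud  (by unconditioned shift, intervocalic voicing)
No other proto-form is consistent with every reflex, so the reconstruction is *zatamfud.

*zatamfud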